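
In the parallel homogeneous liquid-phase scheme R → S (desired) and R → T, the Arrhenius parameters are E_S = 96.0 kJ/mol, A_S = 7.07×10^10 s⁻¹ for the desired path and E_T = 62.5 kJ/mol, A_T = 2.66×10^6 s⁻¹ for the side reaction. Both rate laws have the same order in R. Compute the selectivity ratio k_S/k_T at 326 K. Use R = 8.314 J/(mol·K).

0.114

With equal orders, S_{S/T} = k_S/k_T = (A_S/A_T)·exp[(E_T−E_S)/(RT)].
(E_T−E_S)/(RT) = (62.5−96.0)×10³/(8.314×326) = -33500/2710 = -12.36.
k_S/k_T = (7.07×10^10/2.66×10^6)·exp(-12.36) = 26579 × 4.287×10^-6 = 0.114.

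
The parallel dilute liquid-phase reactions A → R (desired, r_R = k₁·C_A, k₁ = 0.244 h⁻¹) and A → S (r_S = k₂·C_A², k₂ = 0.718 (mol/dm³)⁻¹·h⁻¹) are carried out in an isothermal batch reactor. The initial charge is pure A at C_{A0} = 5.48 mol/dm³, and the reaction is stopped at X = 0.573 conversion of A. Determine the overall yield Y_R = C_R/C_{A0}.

0.0481

C_A = C_{A0}(1−X) = 2.340 mol/dm³.
Along a PFR/batch, dC_R/dC_A = −r_R/(r_R+r_S) = −k₁/(k₁+k₂·C_A).
Integrating from C_{A0} to C_A: C_R = (0.244/0.718)·ln[(0.244+0.718·5.48)/(0.244+0.718·2.34)] = 0.3398·ln(4.179/1.924) = 0.2636 mol/dm³.
Y_R = C_R/C_{A0} = 0.2636/5.48 = 0.0481.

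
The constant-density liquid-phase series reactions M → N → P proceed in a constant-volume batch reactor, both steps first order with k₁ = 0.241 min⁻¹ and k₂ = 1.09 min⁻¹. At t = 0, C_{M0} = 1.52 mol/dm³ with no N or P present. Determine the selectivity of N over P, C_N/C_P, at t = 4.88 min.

0.142

The intermediate concentration in a first-order A→B→C sequence is C_N = k₁C_{M0}(e^(−k₁t) − e^(−k₂t))/(k₂−k₁).
e^(−k₁t) = e^(−0.241×4.88) = e^(−1.176) = 0.3085; e^(−k₂t) = e^(−5.319) = 0.004897.
C_N = 0.241×1.52/(1.09−0.241) × (0.3085−0.004897) = 0.4315×0.3036 = 0.1310 mol/dm³.
C_M = C_{M0}e^(−k₁t) = 0.4689 mol/dm³, so C_P = C_{M0}−C_M−C_N = 0.9201 mol/dm³; C_N/C_P = 0.142.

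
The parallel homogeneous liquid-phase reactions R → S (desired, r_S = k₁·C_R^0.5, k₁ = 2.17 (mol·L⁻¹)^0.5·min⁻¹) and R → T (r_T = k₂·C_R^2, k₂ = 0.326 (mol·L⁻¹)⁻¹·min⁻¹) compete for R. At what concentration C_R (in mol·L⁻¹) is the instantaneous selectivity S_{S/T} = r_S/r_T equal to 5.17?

S_{S/T} = (k₁/k₂)·C_R^-1.5 ⇒ C_R = (S·k₂/k₁)^(1/(-1.5)).
= (5.17×0.326/2.17)^(-0.6667) = (0.7767)^(-0.6667) = 1.18 mol·L⁻¹.

1.18 mol·L⁻¹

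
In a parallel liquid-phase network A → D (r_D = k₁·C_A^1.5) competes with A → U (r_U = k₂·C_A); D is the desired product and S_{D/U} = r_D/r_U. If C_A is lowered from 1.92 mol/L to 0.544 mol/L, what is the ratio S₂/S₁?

S_{D/U} = (k₁/k₂)·C_A^0.5, so S₂/S₁ = (C_{A,2}/C_{A,1})^0.5.
= (0.544/1.92)^0.5 = (0.2833)^0.5 = 0.532.

0.532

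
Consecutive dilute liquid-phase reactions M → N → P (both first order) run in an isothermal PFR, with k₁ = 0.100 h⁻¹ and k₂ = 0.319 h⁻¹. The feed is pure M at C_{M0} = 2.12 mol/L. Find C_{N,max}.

0.391 mol/L

Evaluating C_N at τ_opt = ln(k₂/k₁)/(k₂−k₁) gives C_{N,max}/C_{M0} = (k₁/k₂)^[k₂/(k₂−k₁)].
= (0.100/0.319)^(0.319/(0.319−0.100)) = (0.3135)^(1.457) = 0.1846.
C_{N,max} = 0.1846×2.12 = 0.391 mol/L.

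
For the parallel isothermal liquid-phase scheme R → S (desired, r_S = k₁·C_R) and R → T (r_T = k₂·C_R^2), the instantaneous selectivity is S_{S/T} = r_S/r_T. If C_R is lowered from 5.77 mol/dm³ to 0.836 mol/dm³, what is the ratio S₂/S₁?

S_{S/T} = (k₁/k₂)·C_R⁻¹, so S₂/S₁ = (C_{R,2}/C_{R,1})⁻¹.
= 5.77/0.836 = 6.90.

6.90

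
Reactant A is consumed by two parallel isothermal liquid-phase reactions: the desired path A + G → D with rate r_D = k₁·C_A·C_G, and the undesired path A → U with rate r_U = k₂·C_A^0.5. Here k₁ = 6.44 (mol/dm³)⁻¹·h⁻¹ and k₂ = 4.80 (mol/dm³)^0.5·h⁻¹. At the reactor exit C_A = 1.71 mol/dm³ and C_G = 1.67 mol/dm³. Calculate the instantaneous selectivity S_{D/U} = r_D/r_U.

2.93

S_{D/U} = r_D/r_U = (k₁·C_A·C_G)/(k₂·C_A^0.5) = (k₁/k₂)·C_A^0.5·C_G.
= (6.44×1.710×1.670) / (4.80×1.710^0.5) = 18.39/6.277 = 2.93.
Since the desired path is higher order in A, keeping C_A high (PFR or concentrated feed) favours D.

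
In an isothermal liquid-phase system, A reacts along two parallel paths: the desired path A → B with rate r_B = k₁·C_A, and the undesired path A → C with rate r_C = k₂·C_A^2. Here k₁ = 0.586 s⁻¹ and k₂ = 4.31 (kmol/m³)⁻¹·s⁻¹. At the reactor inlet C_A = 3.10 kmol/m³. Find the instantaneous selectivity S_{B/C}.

0.0439

S_{B/C} = r_B/r_C = (k₁·C_A)/(k₂·C_A^2) = (k₁/k₂)·C_A⁻¹.
= (0.586×3.100) / (4.31×3.100^2) = 1.817/41.42 = 0.0439.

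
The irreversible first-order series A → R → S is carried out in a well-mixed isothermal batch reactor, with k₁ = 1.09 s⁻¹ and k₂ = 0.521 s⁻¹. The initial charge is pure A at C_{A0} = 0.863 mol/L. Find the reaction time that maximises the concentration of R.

1.30 s

The intermediate peaks when r₁ = r₂, i.e. k₁e^(−k₁t) = k₂e^(−k₂t), giving t_opt = ln(k₂/k₁)/(k₂−k₁).
= ln(0.521/1.09)/(0.521−1.09) = ln(0.4780)/-0.5690 = -0.7382/-0.5690 = 1.30 s.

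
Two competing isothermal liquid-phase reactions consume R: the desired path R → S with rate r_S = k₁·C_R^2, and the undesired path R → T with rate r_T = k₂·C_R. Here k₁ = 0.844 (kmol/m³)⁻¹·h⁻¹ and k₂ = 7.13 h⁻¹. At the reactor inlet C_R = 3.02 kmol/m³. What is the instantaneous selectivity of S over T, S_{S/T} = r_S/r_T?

0.357

S_{S/T} = r_S/r_T = (k₁·C_R^2)/(k₂·C_R) = (k₁/k₂)·C_R.
= (0.844×3.020^2) / (7.13×3.020) = 7.698/21.53 = 0.357.
Since the desired path is higher order in R, keeping C_R high (PFR or concentrated feed) favours S.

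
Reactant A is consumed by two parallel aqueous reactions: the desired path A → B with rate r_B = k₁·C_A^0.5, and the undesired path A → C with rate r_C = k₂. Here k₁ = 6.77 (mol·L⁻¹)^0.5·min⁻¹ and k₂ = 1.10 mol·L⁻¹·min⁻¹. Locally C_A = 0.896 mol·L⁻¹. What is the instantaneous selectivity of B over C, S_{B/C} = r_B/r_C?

S_{B/C} = r_B/r_C = (k₁·C_A^0.5)/(k₂) = (k₁/k₂)·C_A^0.5.
= (6.77×0.8960^0.5) / (1.10) = 6.408/1.100 = 5.83.
Since the desired path is higher order in A, keeping C_A high (PFR or concentrated feed) favours B.

5.83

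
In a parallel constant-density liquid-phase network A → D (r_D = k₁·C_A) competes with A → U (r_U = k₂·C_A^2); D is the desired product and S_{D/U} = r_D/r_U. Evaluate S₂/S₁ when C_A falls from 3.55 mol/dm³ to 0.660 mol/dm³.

5.38

S_{D/U} = (k₁/k₂)·C_A⁻¹, so S₂/S₁ = (C_{A,2}/C_{A,1})⁻¹.
= 3.55/0.660 = 5.38.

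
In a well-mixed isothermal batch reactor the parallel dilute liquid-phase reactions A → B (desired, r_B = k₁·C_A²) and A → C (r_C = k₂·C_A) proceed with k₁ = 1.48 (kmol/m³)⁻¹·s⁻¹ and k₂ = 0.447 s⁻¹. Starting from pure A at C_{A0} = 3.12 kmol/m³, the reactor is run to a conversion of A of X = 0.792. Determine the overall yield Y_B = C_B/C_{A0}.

0.668

C_A = C_{A0}(1−X) = 0.6490 kmol/m³.
Along a PFR/batch, dC_C/dC_A = −r_C/(r_B+r_C) = −k₂/(k₂+k₁·C_A).
Integrating from C_{A0} to C_A: C_C = (0.447/1.48)·ln[(0.447+1.48·3.12)/(0.447+1.48·0.649)] = 0.3020·ln(5.065/1.407) = 0.3867 kmol/m³.
Then C_B = (C_{A0}−C_A) − C_C = 2.471 − 0.3867 = 2.084 kmol/m³.
Y_B = C_B/C_{A0} = 2.084/3.12 = 0.668.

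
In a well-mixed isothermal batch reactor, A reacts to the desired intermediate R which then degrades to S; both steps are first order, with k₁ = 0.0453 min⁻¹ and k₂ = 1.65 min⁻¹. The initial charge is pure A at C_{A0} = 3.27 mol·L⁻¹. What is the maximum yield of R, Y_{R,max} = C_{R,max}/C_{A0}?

0.0248

At the optimum, C_{R,max}/C_{A0} = (k₁/k₂)^[k₂/(k₂−k₁)].
= (0.0453/1.65)^(1.65/(1.65−0.0453)) = (0.02745)^(1.028) = 0.02480.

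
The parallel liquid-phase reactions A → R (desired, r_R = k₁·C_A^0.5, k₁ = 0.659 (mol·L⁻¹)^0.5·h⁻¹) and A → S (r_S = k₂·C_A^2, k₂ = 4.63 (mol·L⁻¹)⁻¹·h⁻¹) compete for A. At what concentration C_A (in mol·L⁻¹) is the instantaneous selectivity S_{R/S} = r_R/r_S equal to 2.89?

0.134 mol·L⁻¹

S_{R/S} = (k₁/k₂)·C_A^-1.5 ⇒ C_A = (S·k₂/k₁)^(1/(-1.5)).
= (2.89×4.63/0.659)^(-0.6667) = (20.30)^(-0.6667) = 0.134 mol·L⁻¹.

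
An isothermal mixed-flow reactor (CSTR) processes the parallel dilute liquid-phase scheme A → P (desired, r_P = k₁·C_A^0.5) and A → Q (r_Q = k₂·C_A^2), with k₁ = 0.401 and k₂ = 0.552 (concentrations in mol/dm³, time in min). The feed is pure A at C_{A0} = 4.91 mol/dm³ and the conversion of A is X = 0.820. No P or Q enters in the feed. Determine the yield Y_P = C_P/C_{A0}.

Exit C_A = C_{A0}(1−X) = 4.91×0.180 = 0.8838 mol/dm³.
A CSTR operates uniformly at the exit composition, giving r_P = 0.3770 and r_Q = 0.4312 (each k·C_A^n at C_A = 0.8838).
Fraction of consumed A going to P: r_P/(r_P+r_Q) = 0.4665.
C_P = 0.4665·C_{A0}·X = 0.4665×4.91×0.820 = 1.88 mol/dm³; Y_P = C_P/C_{A0} = 0.383.

0.383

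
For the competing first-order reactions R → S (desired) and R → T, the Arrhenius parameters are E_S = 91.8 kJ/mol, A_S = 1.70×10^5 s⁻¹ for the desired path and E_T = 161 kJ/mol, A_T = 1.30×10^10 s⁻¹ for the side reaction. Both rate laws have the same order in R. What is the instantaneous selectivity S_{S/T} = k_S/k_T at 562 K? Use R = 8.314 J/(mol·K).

35.4

k_S/k_T = (A_S/A_T)·exp[−(E_S−E_T)/(RT)] = (A_S/A_T)·exp[(E_T−E_S)/(RT)].
(E_T−E_S)/(RT) = (161−91.8)×10³/(8.314×562) = 69200/4672 = 14.81.
k_S/k_T = (1.70×10^5/1.30×10^10)·exp(14.81) = 1.308×10^-5 × 2.704×10^6 = 35.4.
Since E_S < E_T, lowering the temperature improves selectivity toward S.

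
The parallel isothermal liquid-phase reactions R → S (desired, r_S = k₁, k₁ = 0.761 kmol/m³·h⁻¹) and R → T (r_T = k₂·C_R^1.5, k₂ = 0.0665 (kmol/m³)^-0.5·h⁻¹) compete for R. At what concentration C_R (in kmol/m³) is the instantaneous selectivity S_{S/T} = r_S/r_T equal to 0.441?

8.76 kmol/m³

S_{S/T} = (k₁/k₂)·C_R^-1.5 ⇒ C_R = (S·k₂/k₁)^(1/(-1.5)).
= (0.441×0.0665/0.761)^(-0.6667) = (0.03854)^(-0.6667) = 8.76 kmol/m³.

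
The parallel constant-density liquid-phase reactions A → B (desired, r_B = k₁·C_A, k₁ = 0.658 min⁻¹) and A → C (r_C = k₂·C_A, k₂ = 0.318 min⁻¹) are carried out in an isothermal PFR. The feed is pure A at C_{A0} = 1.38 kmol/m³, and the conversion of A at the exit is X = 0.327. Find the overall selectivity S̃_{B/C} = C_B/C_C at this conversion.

C_A = C_{A0}(1−X) = 0.9287 kmol/m³.
Both paths are first order in A, so the instantaneous fraction to B is constant: dC_B/d(−C_A) = k₁/(k₁+k₂) = 0.6742.
C_B = 0.6742·(C_{A0}−C_A) = 0.6742×0.4513 = 0.304 kmol/m³.
C_C = (C_{A0}−C_A)−C_B = 0.1470 kmol/m³; S̃_{B/C} = 0.3042/0.1470 = 2.07.

2.07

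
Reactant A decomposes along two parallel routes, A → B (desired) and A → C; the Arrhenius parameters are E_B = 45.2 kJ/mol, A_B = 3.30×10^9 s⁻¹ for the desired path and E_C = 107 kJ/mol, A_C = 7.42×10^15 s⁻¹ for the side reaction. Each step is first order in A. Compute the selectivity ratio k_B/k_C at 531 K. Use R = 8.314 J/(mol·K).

With equal orders, S_{B/C} = k_B/k_C = (A_B/A_C)·exp[(E_C−E_B)/(RT)].
(E_C−E_B)/(RT) = (107−45.2)×10³/(8.314×531) = 61800/4415 = 14.00.
k_B/k_C = (3.30×10^9/7.42×10^15)·exp(14.00) = 4.447×10^-7 × 1.201×10^6 = 0.534.
Since E_B < E_C, lowering the temperature improves selectivity toward B.

0.534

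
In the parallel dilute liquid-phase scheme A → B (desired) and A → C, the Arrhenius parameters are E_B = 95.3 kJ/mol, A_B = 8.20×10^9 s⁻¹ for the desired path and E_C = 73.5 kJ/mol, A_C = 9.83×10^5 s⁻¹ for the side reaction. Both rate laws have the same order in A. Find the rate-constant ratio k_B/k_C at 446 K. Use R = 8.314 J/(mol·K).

23.3

k_B/k_C = (A_B/A_C)·exp[−(E_B−E_C)/(RT)] = (A_B/A_C)·exp[(E_C−E_B)/(RT)].
(E_C−E_B)/(RT) = (73.5−95.3)×10³/(8.314×446) = -21800/3708 = -5.879.
k_B/k_C = (8.20×10^9/9.83×10^5)·exp(-5.879) = 8342 × 0.002797 = 23.3.
Since E_B > E_C, raising the temperature improves selectivity toward B.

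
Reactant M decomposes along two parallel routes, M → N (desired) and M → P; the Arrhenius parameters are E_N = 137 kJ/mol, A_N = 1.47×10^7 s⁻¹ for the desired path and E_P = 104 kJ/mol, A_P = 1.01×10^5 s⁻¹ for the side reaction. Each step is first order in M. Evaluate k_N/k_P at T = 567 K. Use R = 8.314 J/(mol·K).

Since both paths have the same order in M, the concentration cancels and S_{N/P} = k_N/k_P = (A_N/A_P)·exp[(E_P−E_N)/(RT)].
(E_P−E_N)/(RT) = (104−137)×10³/(8.314×567) = -33000/4714 = -7.000.
k_N/k_P = (1.47×10^7/1.01×10^5)·exp(-7.000) = 145.5 × 9.115×10^-4 = 0.133.
Since E_N > E_P, raising the temperature improves selectivity toward N.

0.133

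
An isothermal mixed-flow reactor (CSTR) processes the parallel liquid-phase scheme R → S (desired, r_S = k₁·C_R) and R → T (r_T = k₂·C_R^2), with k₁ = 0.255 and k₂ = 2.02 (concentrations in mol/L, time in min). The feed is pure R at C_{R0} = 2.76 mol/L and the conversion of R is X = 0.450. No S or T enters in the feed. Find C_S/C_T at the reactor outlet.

0.0832

Exit C_R = C_{R0}(1−X) = 2.76×0.550 = 1.518 mol/L.
Rates in a CSTR are evaluated at the outlet concentration: r_S = 0.255×1.518 = 0.3871, r_T = 2.02×1.518^2 = 4.655.
Overall selectivity = C_S/C_T = r_Sτ/(r_Tτ) = r_S/r_T = 0.0832.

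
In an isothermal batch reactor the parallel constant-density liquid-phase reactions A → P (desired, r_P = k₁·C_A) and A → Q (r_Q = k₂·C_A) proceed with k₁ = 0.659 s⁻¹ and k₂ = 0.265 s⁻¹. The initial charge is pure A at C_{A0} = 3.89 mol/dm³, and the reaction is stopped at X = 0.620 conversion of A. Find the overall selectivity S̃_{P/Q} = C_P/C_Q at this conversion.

C_A = C_{A0}(1−X) = 1.478 mol/dm³.
Both paths are first order in A, so the instantaneous fraction to P is constant: dC_P/d(−C_A) = k₁/(k₁+k₂) = 0.7132.
C_P = 0.7132·(C_{A0}−C_A) = 0.7132×2.412 = 1.72 mol/dm³.
C_Q = (C_{A0}−C_A)−C_P = 0.6917 mol/dm³; S̃_{P/Q} = 1.720/0.6917 = 2.49.

2.49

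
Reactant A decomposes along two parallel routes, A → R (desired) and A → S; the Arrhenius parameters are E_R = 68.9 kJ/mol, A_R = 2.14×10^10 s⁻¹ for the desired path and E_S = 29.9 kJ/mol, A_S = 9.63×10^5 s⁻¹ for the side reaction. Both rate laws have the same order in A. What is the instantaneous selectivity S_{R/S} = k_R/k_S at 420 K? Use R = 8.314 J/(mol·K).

0.314

With equal orders, S_{R/S} = k_R/k_S = (A_R/A_S)·exp[(E_S−E_R)/(RT)].
(E_S−E_R)/(RT) = (29.9−68.9)×10³/(8.314×420) = -39000/3492 = -11.17.
k_R/k_S = (2.14×10^10/9.63×10^5)·exp(-11.17) = 22222 × 1.411×10^-5 = 0.314.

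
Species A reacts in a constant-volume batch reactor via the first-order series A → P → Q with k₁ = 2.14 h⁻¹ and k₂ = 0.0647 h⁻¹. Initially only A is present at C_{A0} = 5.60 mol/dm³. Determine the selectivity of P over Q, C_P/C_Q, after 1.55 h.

13.1

Solving the coupled first-order balances gives C_P(t) = [k₁/(k₂−k₁)]·C_{A0}·(e^(−k₁t) − e^(−k₂t)).
e^(−k₁t) = e^(−2.14×1.55) = e^(−3.317) = 0.03626; e^(−k₂t) = e^(−0.1003) = 0.9046.
C_P = 2.14×5.60/(0.0647−2.14) × (0.03626−0.9046) = (-5.775)×(-0.8683) = 5.014 mol/dm³.
C_A = C_{A0}e^(−k₁t) = 0.2031 mol/dm³, so C_Q = C_{A0}−C_A−C_P = 0.3828 mol/dm³; C_P/C_Q = 13.1.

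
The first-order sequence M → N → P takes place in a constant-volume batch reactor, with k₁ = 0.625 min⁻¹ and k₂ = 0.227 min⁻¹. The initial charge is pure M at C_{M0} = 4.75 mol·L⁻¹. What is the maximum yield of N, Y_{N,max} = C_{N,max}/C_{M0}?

0.561

For a first-order series the maximum intermediate yield is C_{N,max}/C_{M0} = (k₁/k₂)^[k₂/(k₂−k₁)].
= (0.625/0.227)^(0.227/(0.227−0.625)) = (2.753)^(-0.5704) = 0.5612.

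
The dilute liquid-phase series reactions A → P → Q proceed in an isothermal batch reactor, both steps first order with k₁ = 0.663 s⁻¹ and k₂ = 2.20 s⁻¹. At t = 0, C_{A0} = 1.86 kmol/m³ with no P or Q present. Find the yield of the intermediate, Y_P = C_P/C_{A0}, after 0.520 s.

The intermediate concentration in a first-order A→B→C sequence is C_P = k₁C_{A0}(e^(−k₁t) − e^(−k₂t))/(k₂−k₁).
e^(−k₁t) = e^(−0.663×0.520) = e^(−0.3448) = 0.7084; e^(−k₂t) = e^(−1.144) = 0.3185.
C_P = 0.663×1.86/(2.20−0.663) × (0.7084−0.3185) = 0.8023×0.3898 = 0.3128 kmol/m³.
Y_P = C_P/C_{A0} = 0.3128/1.86 = 0.168.

0.168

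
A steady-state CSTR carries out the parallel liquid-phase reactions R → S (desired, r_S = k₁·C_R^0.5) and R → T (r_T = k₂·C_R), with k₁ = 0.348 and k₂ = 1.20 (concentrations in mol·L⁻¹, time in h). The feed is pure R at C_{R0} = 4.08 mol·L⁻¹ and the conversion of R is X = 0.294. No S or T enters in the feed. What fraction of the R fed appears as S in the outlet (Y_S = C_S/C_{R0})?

Exit C_R = C_{R0}(1−X) = 4.08×0.706 = 2.880 mol·L⁻¹.
A CSTR operates uniformly at the exit composition, giving r_S = 0.5906 and r_T = 3.457 (each k·C_R^n at C_R = 2.880).
Fraction of consumed R going to S: r_S/(r_S+r_T) = 0.1459.
C_S = 0.1459·C_{R0}·X = 0.1459×4.08×0.294 = 0.175 mol·L⁻¹; Y_S = C_S/C_{R0} = 0.0429.

0.0429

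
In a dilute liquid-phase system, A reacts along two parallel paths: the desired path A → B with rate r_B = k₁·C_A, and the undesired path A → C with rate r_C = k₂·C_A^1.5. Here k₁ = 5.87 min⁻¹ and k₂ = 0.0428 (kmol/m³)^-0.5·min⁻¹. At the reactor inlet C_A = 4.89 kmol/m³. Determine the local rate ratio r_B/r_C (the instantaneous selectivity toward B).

62.0

S_{B/C} = r_B/r_C = (k₁·C_A)/(k₂·C_A^1.5) = (k₁/k₂)·C_A^-0.5.
= (5.87×4.890) / (0.0428×4.890^1.5) = 28.70/0.4628 = 62.0.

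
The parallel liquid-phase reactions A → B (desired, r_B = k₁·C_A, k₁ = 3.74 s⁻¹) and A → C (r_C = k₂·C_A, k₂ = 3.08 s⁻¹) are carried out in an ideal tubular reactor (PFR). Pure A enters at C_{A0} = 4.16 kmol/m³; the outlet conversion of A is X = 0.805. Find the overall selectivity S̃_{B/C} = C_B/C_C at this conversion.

C_A = C_{A0}(1−X) = 0.8112 kmol/m³.
Both paths are first order in A, so the instantaneous fraction to B is constant: dC_B/d(−C_A) = k₁/(k₁+k₂) = 0.5484.
C_B = 0.5484·(C_{A0}−C_A) = 0.5484×3.349 = 1.84 kmol/m³.
C_C = (C_{A0}−C_A)−C_B = 1.512 kmol/m³; S̃_{B/C} = 1.836/1.512 = 1.21.

1.21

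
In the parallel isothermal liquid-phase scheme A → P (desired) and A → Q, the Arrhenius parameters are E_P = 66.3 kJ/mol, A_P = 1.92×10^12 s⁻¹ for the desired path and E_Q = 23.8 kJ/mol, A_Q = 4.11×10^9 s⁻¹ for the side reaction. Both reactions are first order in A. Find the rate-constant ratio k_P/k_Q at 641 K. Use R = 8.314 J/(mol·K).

With equal orders, S_{P/Q} = k_P/k_Q = (A_P/A_Q)·exp[(E_Q−E_P)/(RT)].
(E_Q−E_P)/(RT) = (23.8−66.3)×10³/(8.314×641) = -42500/5329 = -7.975.
k_P/k_Q = (1.92×10^12/4.11×10^9)·exp(-7.975) = 467.2 × 3.440×10^-4 = 0.161.
Since E_P > E_Q, raising the temperature improves selectivity toward P.

0.161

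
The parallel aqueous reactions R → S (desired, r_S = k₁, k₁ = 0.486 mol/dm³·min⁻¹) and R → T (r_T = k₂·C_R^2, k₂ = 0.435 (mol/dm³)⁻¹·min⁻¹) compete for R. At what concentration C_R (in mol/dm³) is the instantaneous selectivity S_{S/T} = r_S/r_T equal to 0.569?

1.40 mol/dm³

S_{S/T} = (k₁/k₂)·C_R^-2 ⇒ C_R = (S·k₂/k₁)^(-0.5).
= (0.569×0.435/0.486)^(-0.5) = (0.5093)^(-0.5) = 1.40 mol/dm³.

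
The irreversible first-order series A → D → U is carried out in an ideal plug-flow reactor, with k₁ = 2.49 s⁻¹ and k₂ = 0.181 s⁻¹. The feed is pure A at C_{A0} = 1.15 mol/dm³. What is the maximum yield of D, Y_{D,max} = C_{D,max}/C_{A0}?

0.814

For a first-order series the maximum intermediate yield is C_{D,max}/C_{A0} = (k₁/k₂)^[k₂/(k₂−k₁)].
= (2.49/0.181)^(0.181/(0.181−2.49)) = (13.76)^(-0.07839) = 0.8142.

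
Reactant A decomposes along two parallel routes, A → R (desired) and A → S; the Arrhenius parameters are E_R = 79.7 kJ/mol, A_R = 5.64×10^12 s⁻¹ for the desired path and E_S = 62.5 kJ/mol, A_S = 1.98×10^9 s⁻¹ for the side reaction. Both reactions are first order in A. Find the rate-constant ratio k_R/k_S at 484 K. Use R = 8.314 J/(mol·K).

39.7

Since both paths have the same order in A, the concentration cancels and S_{R/S} = k_R/k_S = (A_R/A_S)·exp[(E_S−E_R)/(RT)].
(E_S−E_R)/(RT) = (62.5−79.7)×10³/(8.314×484) = -17200/4024 = -4.274.
k_R/k_S = (5.64×10^12/1.98×10^9)·exp(-4.274) = 2848 × 0.01392 = 39.7.
Since E_R > E_S, raising the temperature improves selectivity toward R.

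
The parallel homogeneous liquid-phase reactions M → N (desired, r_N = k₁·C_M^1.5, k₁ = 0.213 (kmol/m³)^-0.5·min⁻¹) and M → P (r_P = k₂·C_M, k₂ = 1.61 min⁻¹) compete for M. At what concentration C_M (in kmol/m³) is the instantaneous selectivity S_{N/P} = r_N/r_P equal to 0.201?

S_{N/P} = (k₁/k₂)·C_M^0.5 ⇒ C_M = (S·k₂/k₁)^(2).
= (0.201×1.61/0.213)^(2) = (1.519)^(2) = 2.31 kmol/m³.

2.31 kmol/m³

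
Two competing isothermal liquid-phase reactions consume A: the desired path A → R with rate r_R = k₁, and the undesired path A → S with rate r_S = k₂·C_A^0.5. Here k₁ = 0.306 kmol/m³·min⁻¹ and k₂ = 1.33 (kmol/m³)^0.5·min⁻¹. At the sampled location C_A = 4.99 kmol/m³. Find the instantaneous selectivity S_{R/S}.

S_{R/S} = r_R/r_S = (k₁)/(k₂·C_A^0.5) = (k₁/k₂)·C_A^-0.5.
= (0.306) / (1.33×4.990^0.5) = 0.3060/2.971 = 0.103.
The undesired path is higher order in A, so low C_A (CSTR or dilute feed) favours R.

0.103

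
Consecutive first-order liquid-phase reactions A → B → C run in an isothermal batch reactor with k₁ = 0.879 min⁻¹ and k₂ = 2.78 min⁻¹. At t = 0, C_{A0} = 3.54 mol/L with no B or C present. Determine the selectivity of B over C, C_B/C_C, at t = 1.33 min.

Solving the coupled first-order balances gives C_B(t) = [k₁/(k₂−k₁)]·C_{A0}·(e^(−k₁t) − e^(−k₂t)).
e^(−k₁t) = e^(−0.879×1.33) = e^(−1.169) = 0.3107; e^(−k₂t) = e^(−3.697) = 0.02479.
C_B = 0.879×3.54/(2.78−0.879) × (0.3107−0.02479) = 1.637×0.2859 = 0.4679 mol/L.
C_A = C_{A0}e^(−k₁t) = 1.100 mol/L, so C_C = C_{A0}−C_A−C_B = 1.972 mol/L; C_B/C_C = 0.237.

0.237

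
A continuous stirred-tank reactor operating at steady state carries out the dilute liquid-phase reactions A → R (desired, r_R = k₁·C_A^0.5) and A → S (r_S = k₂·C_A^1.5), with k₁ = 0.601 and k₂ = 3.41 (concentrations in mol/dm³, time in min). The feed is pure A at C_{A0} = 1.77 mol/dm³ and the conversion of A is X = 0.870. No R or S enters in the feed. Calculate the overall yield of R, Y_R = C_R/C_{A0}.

Exit C_A = C_{A0}(1−X) = 1.77×0.130 = 0.2301 mol/dm³.
A CSTR operates uniformly at the exit composition, giving r_R = 0.2883 and r_S = 0.3764 (each k·C_A^n at C_A = 0.2301).
Fraction of consumed A going to R: r_R/(r_R+r_S) = 0.4337.
C_R = 0.4337·C_{A0}·X = 0.4337×1.77×0.870 = 0.668 mol/dm³; Y_R = C_R/C_{A0} = 0.377.

0.377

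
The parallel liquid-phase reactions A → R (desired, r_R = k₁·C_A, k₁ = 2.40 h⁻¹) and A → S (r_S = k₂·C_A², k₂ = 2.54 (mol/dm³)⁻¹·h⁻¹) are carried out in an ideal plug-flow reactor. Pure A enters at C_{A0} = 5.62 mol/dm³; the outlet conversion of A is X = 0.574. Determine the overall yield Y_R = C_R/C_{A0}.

C_A = C_{A0}(1−X) = 2.394 mol/dm³.
Along a PFR/batch, dC_R/dC_A = −r_R/(r_R+r_S) = −k₁/(k₁+k₂·C_A).
Integrating from C_{A0} to C_A: C_R = (2.40/2.54)·ln[(2.40+2.54·5.62)/(2.40+2.54·2.39)] = 0.9449·ln(16.67/8.481) = 0.6388 mol/dm³.
Y_R = C_R/C_{A0} = 0.6388/5.62 = 0.114.

0.114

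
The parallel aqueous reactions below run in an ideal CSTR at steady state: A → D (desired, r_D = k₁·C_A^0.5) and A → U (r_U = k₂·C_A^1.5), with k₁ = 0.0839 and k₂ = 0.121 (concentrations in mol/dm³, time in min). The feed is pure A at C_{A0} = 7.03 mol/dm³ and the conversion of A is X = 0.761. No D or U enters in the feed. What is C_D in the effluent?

1.56 mol/dm³

Exit C_A = C_{A0}(1−X) = 7.03×0.239 = 1.680 mol/dm³.
Rates in a CSTR are evaluated at the outlet concentration: r_D = 0.0839×1.680^0.5 = 0.1088, r_U = 0.121×1.680^1.5 = 0.2635.
Fraction of consumed A going to D: r_D/(r_D+r_U) = 0.2921.
C_D = 0.2921·C_{A0}·X = 0.2921×7.03×0.761 = 1.56 mol/dm³.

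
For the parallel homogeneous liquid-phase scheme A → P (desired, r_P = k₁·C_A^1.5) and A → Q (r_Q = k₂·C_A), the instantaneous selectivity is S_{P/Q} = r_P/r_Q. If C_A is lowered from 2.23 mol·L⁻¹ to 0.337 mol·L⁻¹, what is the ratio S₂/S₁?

0.389

S_{P/Q} = (k₁/k₂)·C_A^0.5, so S₂/S₁ = (C_{A,2}/C_{A,1})^0.5.
= (0.337/2.23)^0.5 = (0.1511)^0.5 = 0.389.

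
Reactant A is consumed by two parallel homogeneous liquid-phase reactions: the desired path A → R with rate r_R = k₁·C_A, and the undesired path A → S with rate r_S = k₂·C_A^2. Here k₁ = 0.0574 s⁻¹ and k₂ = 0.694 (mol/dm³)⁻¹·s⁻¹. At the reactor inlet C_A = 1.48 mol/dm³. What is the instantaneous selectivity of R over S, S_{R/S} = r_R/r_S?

0.0559

S_{R/S} = r_R/r_S = (k₁·C_A)/(k₂·C_A^2) = (k₁/k₂)·C_A⁻¹.
= (0.0574×1.480) / (0.694×1.480^2) = 0.08495/1.520 = 0.0559.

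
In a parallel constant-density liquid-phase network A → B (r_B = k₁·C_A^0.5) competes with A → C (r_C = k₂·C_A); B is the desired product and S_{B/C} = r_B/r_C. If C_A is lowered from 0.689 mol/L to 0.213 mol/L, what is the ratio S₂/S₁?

1.80

S_{B/C} = (k₁/k₂)·C_A^-0.5, so S₂/S₁ = (C_{A,2}/C_{A,1})^-0.5.
= (0.213/0.689)^(-0.5) = (0.3091)^(-0.5) = 1.80.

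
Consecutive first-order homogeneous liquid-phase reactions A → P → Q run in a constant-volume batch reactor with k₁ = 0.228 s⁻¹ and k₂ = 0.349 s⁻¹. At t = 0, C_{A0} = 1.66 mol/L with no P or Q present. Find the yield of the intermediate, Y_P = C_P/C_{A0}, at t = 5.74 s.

0.255

Solving the coupled first-order balances gives C_P(t) = [k₁/(k₂−k₁)]·C_{A0}·(e^(−k₁t) − e^(−k₂t)).
e^(−k₁t) = e^(−0.228×5.74) = e^(−1.309) = 0.2702; e^(−k₂t) = e^(−2.003) = 0.1349.
C_P = 0.228×1.66/(0.349−0.228) × (0.2702−0.1349) = 3.128×0.1353 = 0.4231 mol/L.
Y_P = C_P/C_{A0} = 0.4231/1.66 = 0.255.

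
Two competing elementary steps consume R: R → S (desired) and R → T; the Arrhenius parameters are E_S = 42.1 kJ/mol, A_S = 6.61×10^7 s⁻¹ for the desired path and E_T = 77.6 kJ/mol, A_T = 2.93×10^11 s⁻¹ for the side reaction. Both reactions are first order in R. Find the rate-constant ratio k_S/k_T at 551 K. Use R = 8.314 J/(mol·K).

k_S/k_T = (A_S/A_T)·exp[−(E_S−E_T)/(RT)] = (A_S/A_T)·exp[(E_T−E_S)/(RT)].
(E_T−E_S)/(RT) = (77.6−42.1)×10³/(8.314×551) = 35500/4581 = 7.749.
k_S/k_T = (6.61×10^7/2.93×10^11)·exp(7.749) = 2.256×10^-4 × 2320 = 0.523.

0.523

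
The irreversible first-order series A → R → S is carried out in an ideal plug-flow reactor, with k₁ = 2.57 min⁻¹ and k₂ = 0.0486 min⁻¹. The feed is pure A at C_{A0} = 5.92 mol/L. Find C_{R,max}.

Evaluating C_R at τ_opt = ln(k₂/k₁)/(k₂−k₁) gives C_{R,max}/C_{A0} = (k₁/k₂)^[k₂/(k₂−k₁)].
= (2.57/0.0486)^(0.0486/(0.0486−2.57)) = (52.88)^(-0.01928) = 0.9264.
C_{R,max} = 0.9264×5.92 = 5.48 mol/L.

5.48 mol/L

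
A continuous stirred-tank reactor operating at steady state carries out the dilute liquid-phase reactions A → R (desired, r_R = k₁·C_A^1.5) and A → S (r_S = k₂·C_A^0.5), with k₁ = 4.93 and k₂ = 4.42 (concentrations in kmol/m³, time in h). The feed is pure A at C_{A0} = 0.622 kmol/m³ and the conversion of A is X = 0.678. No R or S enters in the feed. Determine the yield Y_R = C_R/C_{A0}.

0.124

Exit C_A = C_{A0}(1−X) = 0.622×0.322 = 0.2003 kmol/m³.
Rates in a CSTR are evaluated at the outlet concentration: r_R = 4.93×0.2003^1.5 = 0.4419, r_S = 4.42×0.2003^0.5 = 1.978.
Fraction of consumed A going to R: r_R/(r_R+r_S) = 0.1826.
C_R = 0.1826·C_{A0}·X = 0.1826×0.622×0.678 = 0.0770 kmol/m³; Y_R = C_R/C_{A0} = 0.124.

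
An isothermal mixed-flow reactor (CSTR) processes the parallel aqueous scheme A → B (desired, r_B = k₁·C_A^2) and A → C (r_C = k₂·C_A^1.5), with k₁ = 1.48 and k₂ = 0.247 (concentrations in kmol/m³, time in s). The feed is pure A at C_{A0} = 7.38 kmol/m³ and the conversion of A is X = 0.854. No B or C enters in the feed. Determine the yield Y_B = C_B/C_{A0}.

0.736

Exit C_A = C_{A0}(1−X) = 7.38×0.146 = 1.077 kmol/m³.
In a CSTR the entire volume is at exit conditions, so r_B = 1.48×1.077^2 = 1.718 and r_C = 0.247×1.077^1.5 = 0.2763.
Fraction of consumed A going to B: r_B/(r_B+r_C) = 0.8615.
C_B = 0.8615·C_{A0}·X = 0.8615×7.38×0.854 = 5.43 kmol/m³; Y_B = C_B/C_{A0} = 0.736.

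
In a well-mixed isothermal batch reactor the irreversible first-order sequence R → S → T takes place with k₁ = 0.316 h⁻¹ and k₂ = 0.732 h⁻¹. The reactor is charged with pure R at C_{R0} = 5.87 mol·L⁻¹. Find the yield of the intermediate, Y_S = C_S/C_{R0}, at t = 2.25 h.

For first-order series with pure R initially, C_S(t) = k₁C_{R0}/(k₂−k₁)·(e^(−k₁t) − e^(−k₂t)).
e^(−k₁t) = e^(−0.316×2.25) = e^(−0.7110) = 0.4912; e^(−k₂t) = e^(−1.647) = 0.1926.
C_S = 0.316×5.87/(0.732−0.316) × (0.4912−0.1926) = 4.459×0.2985 = 1.331 mol·L⁻¹.
Y_S = C_S/C_{R0} = 1.331/5.87 = 0.227.

0.227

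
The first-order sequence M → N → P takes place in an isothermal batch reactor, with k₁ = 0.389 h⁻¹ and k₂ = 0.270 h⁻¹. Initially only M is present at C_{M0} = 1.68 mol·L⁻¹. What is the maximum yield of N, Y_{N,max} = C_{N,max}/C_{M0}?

0.437

At the optimum, C_{N,max}/C_{M0} = (k₁/k₂)^[k₂/(k₂−k₁)].
= (0.389/0.270)^(0.270/(0.270−0.389)) = (1.441)^(-2.269) = 0.4367.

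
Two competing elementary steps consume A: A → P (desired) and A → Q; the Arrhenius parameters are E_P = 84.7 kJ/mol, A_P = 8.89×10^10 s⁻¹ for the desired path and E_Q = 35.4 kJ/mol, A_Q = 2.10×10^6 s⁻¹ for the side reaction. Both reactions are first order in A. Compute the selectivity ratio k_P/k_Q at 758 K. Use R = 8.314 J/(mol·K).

Since both paths have the same order in A, the concentration cancels and S_{P/Q} = k_P/k_Q = (A_P/A_Q)·exp[(E_Q−E_P)/(RT)].
(E_Q−E_P)/(RT) = (35.4−84.7)×10³/(8.314×758) = -49300/6302 = -7.823.
k_P/k_Q = (8.89×10^10/2.10×10^6)·exp(-7.823) = 42333 × 4.005×10^-4 = 17.0.
Since E_P > E_Q, raising the temperature improves selectivity toward P.

17.0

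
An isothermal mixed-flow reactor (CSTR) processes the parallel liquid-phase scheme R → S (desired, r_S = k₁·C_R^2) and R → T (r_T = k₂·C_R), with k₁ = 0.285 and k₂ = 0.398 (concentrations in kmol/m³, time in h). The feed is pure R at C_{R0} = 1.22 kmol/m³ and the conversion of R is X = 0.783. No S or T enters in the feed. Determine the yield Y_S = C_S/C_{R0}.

0.125

Exit C_R = C_{R0}(1−X) = 1.22×0.217 = 0.2647 kmol/m³.
A CSTR operates uniformly at the exit composition, giving r_S = 0.01997 and r_T = 0.1054 (each k·C_R^n at C_R = 0.2647).
Fraction of consumed R going to S: r_S/(r_S+r_T) = 0.1594.
C_S = 0.1594·C_{R0}·X = 0.1594×1.22×0.783 = 0.152 kmol/m³; Y_S = C_S/C_{R0} = 0.125.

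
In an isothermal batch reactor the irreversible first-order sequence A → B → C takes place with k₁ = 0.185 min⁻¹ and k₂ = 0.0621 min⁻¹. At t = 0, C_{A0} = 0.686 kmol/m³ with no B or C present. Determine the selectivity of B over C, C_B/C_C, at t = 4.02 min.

6.78

For first-order series with pure A initially, C_B(t) = k₁C_{A0}/(k₂−k₁)·(e^(−k₁t) − e^(−k₂t)).
e^(−k₁t) = e^(−0.185×4.02) = e^(−0.7437) = 0.4754; e^(−k₂t) = e^(−0.2496) = 0.7791.
C_B = 0.185×0.686/(0.0621−0.185) × (0.4754−0.7791) = (-1.033)×(-0.3037) = 0.3136 kmol/m³.
C_A = C_{A0}e^(−k₁t) = 0.3261 kmol/m³, so C_C = C_{A0}−C_A−C_B = 0.04627 kmol/m³; C_B/C_C = 6.78.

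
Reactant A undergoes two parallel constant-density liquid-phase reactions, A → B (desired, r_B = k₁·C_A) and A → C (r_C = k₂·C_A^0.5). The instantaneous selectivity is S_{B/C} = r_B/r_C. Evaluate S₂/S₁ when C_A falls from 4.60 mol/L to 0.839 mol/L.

S_{B/C} = (k₁/k₂)·C_A^0.5, so S₂/S₁ = (C_{A,2}/C_{A,1})^0.5.
= (0.839/4.60)^0.5 = (0.1824)^0.5 = 0.427.
Selectivity toward B falls as C_A falls — high-concentration operation is favoured.

0.427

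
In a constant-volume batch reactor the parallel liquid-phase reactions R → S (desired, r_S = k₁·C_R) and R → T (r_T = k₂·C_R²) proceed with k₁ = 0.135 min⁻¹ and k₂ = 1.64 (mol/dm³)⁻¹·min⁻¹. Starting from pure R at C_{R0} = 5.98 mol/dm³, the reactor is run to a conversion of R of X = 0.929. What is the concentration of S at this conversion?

0.204 mol/dm³

C_R = C_{R0}(1−X) = 0.4246 mol/dm³.
Along a PFR/batch, dC_S/dC_R = −r_S/(r_S+r_T) = −k₁/(k₁+k₂·C_R).
Integrating from C_{R0} to C_R: C_S = (0.135/1.64)·ln[(0.135+1.64·5.98)/(0.135+1.64·0.425)] = 0.08232·ln(9.942/0.8313) = 0.2043 mol/dm³.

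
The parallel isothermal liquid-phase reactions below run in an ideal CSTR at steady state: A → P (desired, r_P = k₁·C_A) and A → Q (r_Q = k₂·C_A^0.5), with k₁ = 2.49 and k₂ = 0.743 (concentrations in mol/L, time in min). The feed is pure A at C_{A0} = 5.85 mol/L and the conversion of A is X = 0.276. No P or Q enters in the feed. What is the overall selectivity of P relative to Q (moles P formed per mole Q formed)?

Exit C_A = C_{A0}(1−X) = 5.85×0.724 = 4.235 mol/L.
In a CSTR the entire volume is at exit conditions, so r_P = 2.49×4.235 = 10.55 and r_Q = 0.743×4.235^0.5 = 1.529.
Overall selectivity = C_P/C_Q = r_Pτ/(r_Qτ) = r_P/r_Q = 6.90.

6.90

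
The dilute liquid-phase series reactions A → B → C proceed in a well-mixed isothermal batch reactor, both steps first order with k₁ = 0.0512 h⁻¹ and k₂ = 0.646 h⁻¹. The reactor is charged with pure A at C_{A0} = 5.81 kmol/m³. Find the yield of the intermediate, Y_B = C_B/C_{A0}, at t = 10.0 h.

Solving the coupled first-order balances gives C_B(t) = [k₁/(k₂−k₁)]·C_{A0}·(e^(−k₁t) − e^(−k₂t)).
e^(−k₁t) = e^(−0.0512×10.0) = e^(−0.5120) = 0.5993; e^(−k₂t) = e^(−6.460) = 0.001565.
C_B = 0.0512×5.81/(0.646−0.0512) × (0.5993−0.001565) = 0.5001×0.5977 = 0.2989 kmol/m³.
Y_B = C_B/C_{A0} = 0.2989/5.81 = 0.0515.

0.0515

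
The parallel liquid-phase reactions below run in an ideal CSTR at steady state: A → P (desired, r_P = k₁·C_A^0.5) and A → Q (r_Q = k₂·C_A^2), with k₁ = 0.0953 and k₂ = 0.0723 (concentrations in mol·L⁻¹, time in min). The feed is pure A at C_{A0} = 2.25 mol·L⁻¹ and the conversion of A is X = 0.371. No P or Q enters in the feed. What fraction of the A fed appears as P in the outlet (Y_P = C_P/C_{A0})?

0.163

Exit C_A = C_{A0}(1−X) = 2.25×0.629 = 1.415 mol·L⁻¹.
Rates in a CSTR are evaluated at the outlet concentration: r_P = 0.0953×1.415^0.5 = 0.1134, r_Q = 0.0723×1.415^2 = 0.1448.
Fraction of consumed A going to P: r_P/(r_P+r_Q) = 0.4391.
C_P = 0.4391·C_{A0}·X = 0.4391×2.25×0.371 = 0.367 mol·L⁻¹; Y_P = C_P/C_{A0} = 0.163.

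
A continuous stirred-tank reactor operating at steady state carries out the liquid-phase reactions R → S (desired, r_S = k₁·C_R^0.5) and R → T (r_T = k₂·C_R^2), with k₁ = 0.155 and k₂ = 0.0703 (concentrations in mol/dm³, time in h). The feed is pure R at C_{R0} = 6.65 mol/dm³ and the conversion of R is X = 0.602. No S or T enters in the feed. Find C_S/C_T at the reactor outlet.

0.512

Exit C_R = C_{R0}(1−X) = 6.65×0.398 = 2.647 mol/dm³.
Rates in a CSTR are evaluated at the outlet concentration: r_S = 0.155×2.647^0.5 = 0.2522, r_T = 0.0703×2.647^2 = 0.4925.
Overall selectivity = C_S/C_T = r_Sτ/(r_Tτ) = r_S/r_T = 0.512.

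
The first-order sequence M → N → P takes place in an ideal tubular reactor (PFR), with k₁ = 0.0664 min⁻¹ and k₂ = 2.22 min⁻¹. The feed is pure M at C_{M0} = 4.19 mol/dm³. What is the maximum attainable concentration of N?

At the optimum, C_{N,max}/C_{M0} = (k₁/k₂)^[k₂/(k₂−k₁)].
= (0.0664/2.22)^(2.22/(2.22−0.0664)) = (0.02991)^(1.031) = 0.02684.
C_{N,max} = 0.02684×4.19 = 0.112 mol/dm³.

0.112 mol/dm³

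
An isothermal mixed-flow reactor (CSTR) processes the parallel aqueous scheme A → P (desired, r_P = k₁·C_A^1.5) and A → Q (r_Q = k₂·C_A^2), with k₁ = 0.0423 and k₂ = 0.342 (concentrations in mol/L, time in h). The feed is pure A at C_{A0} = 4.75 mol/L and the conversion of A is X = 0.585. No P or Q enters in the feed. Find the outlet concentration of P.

0.225 mol/L

Exit C_A = C_{A0}(1−X) = 4.75×0.415 = 1.971 mol/L.
In a CSTR the entire volume is at exit conditions, so r_P = 0.0423×1.971^1.5 = 0.1171 and r_Q = 0.342×1.971^2 = 1.329.
Fraction of consumed A going to P: r_P/(r_P+r_Q) = 0.08096.
C_P = 0.08096·C_{A0}·X = 0.08096×4.75×0.585 = 0.225 mol/L.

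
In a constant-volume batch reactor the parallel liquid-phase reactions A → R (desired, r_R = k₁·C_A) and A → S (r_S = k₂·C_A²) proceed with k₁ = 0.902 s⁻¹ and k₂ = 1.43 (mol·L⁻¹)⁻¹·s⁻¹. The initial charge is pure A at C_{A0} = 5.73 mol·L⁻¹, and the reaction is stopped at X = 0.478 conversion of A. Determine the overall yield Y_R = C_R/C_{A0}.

0.0620

C_A = C_{A0}(1−X) = 2.991 mol·L⁻¹.
Along a PFR/batch, dC_R/dC_A = −r_R/(r_R+r_S) = −k₁/(k₁+k₂·C_A).
Integrating from C_{A0} to C_A: C_R = (0.902/1.43)·ln[(0.902+1.43·5.73)/(0.902+1.43·2.99)] = 0.6308·ln(9.096/5.179) = 0.3552 mol·L⁻¹.
Y_R = C_R/C_{A0} = 0.3552/5.73 = 0.0620.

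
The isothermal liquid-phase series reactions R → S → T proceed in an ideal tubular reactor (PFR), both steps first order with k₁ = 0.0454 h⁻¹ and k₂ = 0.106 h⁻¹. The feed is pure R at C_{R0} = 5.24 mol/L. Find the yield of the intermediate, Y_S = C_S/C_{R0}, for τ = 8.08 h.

Solving the coupled first-order balances gives C_S(τ) = [k₁/(k₂−k₁)]·C_{R0}·(e^(−k₁τ) − e^(−k₂τ)).
e^(−k₁τ) = e^(−0.0454×8.08) = e^(−0.3668) = 0.6929; e^(−k₂τ) = e^(−0.8565) = 0.4247.
C_S = 0.0454×5.24/(0.106−0.0454) × (0.6929−0.4247) = 3.926×0.2683 = 1.053 mol/L.
Y_S = C_S/C_{R0} = 1.053/5.24 = 0.201.

0.201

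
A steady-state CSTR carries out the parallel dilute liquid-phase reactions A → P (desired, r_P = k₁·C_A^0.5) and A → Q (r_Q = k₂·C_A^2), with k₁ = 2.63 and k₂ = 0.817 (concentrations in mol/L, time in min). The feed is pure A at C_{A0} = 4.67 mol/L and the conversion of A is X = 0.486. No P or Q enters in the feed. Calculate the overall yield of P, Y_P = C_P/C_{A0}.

0.225

Exit C_A = C_{A0}(1−X) = 4.67×0.514 = 2.400 mol/L.
Rates in a CSTR are evaluated at the outlet concentration: r_P = 2.63×2.400^0.5 = 4.075, r_Q = 0.817×2.400^2 = 4.707.
Fraction of consumed A going to P: r_P/(r_P+r_Q) = 0.4640.
C_P = 0.4640·C_{A0}·X = 0.4640×4.67×0.486 = 1.05 mol/L; Y_P = C_P/C_{A0} = 0.225.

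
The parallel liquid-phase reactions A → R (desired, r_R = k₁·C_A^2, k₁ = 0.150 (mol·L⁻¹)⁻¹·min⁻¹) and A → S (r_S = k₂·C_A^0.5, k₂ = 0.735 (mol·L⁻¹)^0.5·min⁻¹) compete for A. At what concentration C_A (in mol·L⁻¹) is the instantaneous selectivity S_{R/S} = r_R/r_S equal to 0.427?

S_{R/S} = (k₁/k₂)·C_A^1.5 ⇒ C_A = (S·k₂/k₁)^(1/1.5).
= (0.427×0.735/0.150)^(0.6667) = (2.092)^(0.6667) = 1.64 mol·L⁻¹.

1.64 mol·L⁻¹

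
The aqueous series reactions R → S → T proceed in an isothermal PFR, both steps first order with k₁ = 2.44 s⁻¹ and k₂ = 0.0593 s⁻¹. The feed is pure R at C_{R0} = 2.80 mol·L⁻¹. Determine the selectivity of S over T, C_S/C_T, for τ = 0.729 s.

The intermediate concentration in a first-order A→B→C sequence is C_S = k₁C_{R0}(e^(−k₁τ) − e^(−k₂τ))/(k₂−k₁).
e^(−k₁τ) = e^(−2.44×0.729) = e^(−1.779) = 0.1688; e^(−k₂τ) = e^(−0.04323) = 0.9577.
C_S = 2.44×2.80/(0.0593−2.44) × (0.1688−0.9577) = (-2.870)×(-0.7888) = 2.264 mol·L⁻¹.
C_R = C_{R0}e^(−k₁τ) = 0.4728 mol·L⁻¹, so C_T = C_{R0}−C_R−C_S = 0.06345 mol·L⁻¹; C_S/C_T = 35.7.

35.7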